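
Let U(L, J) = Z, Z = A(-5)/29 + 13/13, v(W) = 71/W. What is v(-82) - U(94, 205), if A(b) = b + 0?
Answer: -4027/2378 ≈ -1.6934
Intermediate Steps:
A(b) = b
Z = 24/29 (Z = -5/29 + 13/13 = -5*1/29 + 13*(1/13) = -5/29 + 1 = 24/29 ≈ 0.82759)
U(L, J) = 24/29
v(-82) - U(94, 205) = 71/(-82) - 1*24/29 = 71*(-1/82) - 24/29 = -71/82 - 24/29 = -4027/2378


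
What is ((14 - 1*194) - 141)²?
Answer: 103041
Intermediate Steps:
((14 - 1*194) - 141)² = ((14 - 194) - 141)² = (-180 - 141)² = (-321)² = 103041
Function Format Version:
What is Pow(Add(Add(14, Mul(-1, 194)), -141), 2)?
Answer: 103041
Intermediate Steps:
Pow(Add(Add(14, Mul(-1, 194)), -141), 2) = Pow(Add(Add(14, -194), -141), 2) = Pow(Add(-180, -141), 2) = Pow(-321, 2) = 103041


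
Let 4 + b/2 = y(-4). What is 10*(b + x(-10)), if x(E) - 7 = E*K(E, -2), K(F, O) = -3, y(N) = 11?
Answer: 510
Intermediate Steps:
b = 14 (b = -8 + 2*11 = -8 + 22 = 14)
x(E) = 7 - 3*E (x(E) = 7 + E*(-3) = 7 - 3*E)
10*(b + x(-10)) = 10*(14 + (7 - 3*(-10))) = 10*(14 + (7 + 30)) = 10*(14 + 37) = 10*51 = 510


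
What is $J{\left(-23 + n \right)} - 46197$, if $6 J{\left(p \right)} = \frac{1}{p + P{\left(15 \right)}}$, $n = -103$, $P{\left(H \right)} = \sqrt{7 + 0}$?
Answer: $- \frac{104728602}{2267} - \frac{\sqrt{7}}{95214} \approx -46197.0$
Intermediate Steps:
$P{\left(H \right)} = \sqrt{7}$
$J{\left(p \right)} = \frac{1}{6 \left(p + \sqrt{7}\right)}$
$J{\left(-23 + n \right)} - 46197 = \frac{1}{6 \left(\left(-23 - 103\right) + \sqrt{7}\right)} - 46197 = \frac{1}{6 \left(-126 + \sqrt{7}\right)} - 46197 = -46197 + \frac{1}{6 \left(-126 + \sqrt{7}\right)}$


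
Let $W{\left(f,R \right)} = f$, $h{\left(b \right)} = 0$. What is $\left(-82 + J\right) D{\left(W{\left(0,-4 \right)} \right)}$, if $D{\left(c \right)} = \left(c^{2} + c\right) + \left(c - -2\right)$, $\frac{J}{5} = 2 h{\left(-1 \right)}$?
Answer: $-164$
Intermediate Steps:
$J = 0$ ($J = 5 \cdot 2 \cdot 0 = 5 \cdot 0 = 0$)
$D{\left(c \right)} = 2 + c^{2} + 2 c$ ($D{\left(c \right)} = \left(c + c^{2}\right) + \left(c + 2\right) = \left(c + c^{2}\right) + \left(2 + c\right) = 2 + c^{2} + 2 c$)
$\left(-82 + J\right) D{\left(W{\left(0,-4 \right)} \right)} = \left(-82 + 0\right) \left(2 + 0^{2} + 2 \cdot 0\right) = - 82 \left(2 + 0 + 0\right) = \left(-82\right) 2 = -164$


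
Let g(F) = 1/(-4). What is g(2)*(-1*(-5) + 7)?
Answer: -3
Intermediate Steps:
g(F) = -¼
g(2)*(-1*(-5) + 7) = -(-1*(-5) + 7)/4 = -(5 + 7)/4 = -¼*12 = -3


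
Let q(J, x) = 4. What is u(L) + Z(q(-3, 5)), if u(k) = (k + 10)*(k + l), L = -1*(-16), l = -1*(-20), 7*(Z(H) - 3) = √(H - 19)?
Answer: 939 + I*√15/7 ≈ 939.0 + 0.55328*I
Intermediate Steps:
Z(H) = 3 + √(-19 + H)/7 (Z(H) = 3 + √(H - 19)/7 = 3 + √(-19 + H)/7)
l = 20
L = 16
u(k) = (10 + k)*(20 + k) (u(k) = (k + 10)*(k + 20) = (10 + k)*(20 + k))
u(L) + Z(q(-3, 5)) = (200 + 16² + 30*16) + (3 + √(-19 + 4)/7) = (200 + 256 + 480) + (3 + √(-15)/7) = 936 + (3 + (I*√15)/7) = 936 + (3 + I*√15/7) = 939 + I*√15/7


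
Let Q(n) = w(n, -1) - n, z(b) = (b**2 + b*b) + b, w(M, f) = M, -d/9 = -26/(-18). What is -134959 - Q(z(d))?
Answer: -134959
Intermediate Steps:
d = -13 (d = -(-234)/(-18) = -(-234)*(-1)/18 = -9*13/9 = -13)
z(b) = b + 2*b**2 (z(b) = (b**2 + b**2) + b = 2*b**2 + b = b + 2*b**2)
Q(n) = 0 (Q(n) = n - n = 0)
-134959 - Q(z(d)) = -134959 - 1*0 = -134959 + 0 = -134959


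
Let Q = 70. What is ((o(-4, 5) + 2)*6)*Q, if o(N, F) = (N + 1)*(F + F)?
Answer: -11760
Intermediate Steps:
o(N, F) = 2*F*(1 + N) (o(N, F) = (1 + N)*(2*F) = 2*F*(1 + N))
((o(-4, 5) + 2)*6)*Q = ((2*5*(1 - 4) + 2)*6)*70 = ((2*5*(-3) + 2)*6)*70 = ((-30 + 2)*6)*70 = -28*6*70 = -168*70 = -11760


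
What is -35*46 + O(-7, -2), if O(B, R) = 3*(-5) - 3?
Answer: -1628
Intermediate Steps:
O(B, R) = -18 (O(B, R) = -15 - 3 = -18)
-35*46 + O(-7, -2) = -35*46 - 18 = -1610 - 18 = -1628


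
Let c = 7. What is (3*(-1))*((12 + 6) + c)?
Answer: -75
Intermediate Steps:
(3*(-1))*((12 + 6) + c) = (3*(-1))*((12 + 6) + 7) = -3*(18 + 7) = -3*25 = -75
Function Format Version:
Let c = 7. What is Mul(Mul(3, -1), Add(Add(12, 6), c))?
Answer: -75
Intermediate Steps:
Mul(Mul(3, -1), Add(Add(12, 6), c)) = Mul(Mul(3, -1), Add(Add(12, 6), 7)) = Mul(-3, Add(18, 7)) = Mul(-3, 25) = -75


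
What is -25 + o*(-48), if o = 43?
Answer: -2089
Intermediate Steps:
-25 + o*(-48) = -25 + 43*(-48) = -25 - 2064 = -2089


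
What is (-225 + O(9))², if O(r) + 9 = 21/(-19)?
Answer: 19954089/361 ≈ 55275.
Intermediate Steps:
O(r) = -192/19 (O(r) = -9 + 21/(-19) = -9 + 21*(-1/19) = -9 - 21/19 = -192/19)
(-225 + O(9))² = (-225 - 192/19)² = (-4467/19)² = 19954089/361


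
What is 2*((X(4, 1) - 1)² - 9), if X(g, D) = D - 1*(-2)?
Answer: -10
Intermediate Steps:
X(g, D) = 2 + D (X(g, D) = D + 2 = 2 + D)
2*((X(4, 1) - 1)² - 9) = 2*(((2 + 1) - 1)² - 9) = 2*((3 - 1)² - 9) = 2*(2² - 9) = 2*(4 - 9) = 2*(-5) = -10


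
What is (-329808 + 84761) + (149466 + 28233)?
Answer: -67348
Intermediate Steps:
(-329808 + 84761) + (149466 + 28233) = -245047 + 177699 = -67348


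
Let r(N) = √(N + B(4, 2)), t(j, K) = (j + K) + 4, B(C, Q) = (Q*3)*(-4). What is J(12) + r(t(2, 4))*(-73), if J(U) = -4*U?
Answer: -48 - 73*I*√14 ≈ -48.0 - 273.14*I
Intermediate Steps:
B(C, Q) = -12*Q (B(C, Q) = (3*Q)*(-4) = -12*Q)
t(j, K) = 4 + K + j (t(j, K) = (K + j) + 4 = 4 + K + j)
r(N) = √(-24 + N) (r(N) = √(N - 12*2) = √(N - 24) = √(-24 + N))
J(12) + r(t(2, 4))*(-73) = -4*12 + √(-24 + (4 + 4 + 2))*(-73) = -48 + √(-24 + 10)*(-73) = -48 + √(-14)*(-73) = -48 + (I*√14)*(-73) = -48 - 73*I*√14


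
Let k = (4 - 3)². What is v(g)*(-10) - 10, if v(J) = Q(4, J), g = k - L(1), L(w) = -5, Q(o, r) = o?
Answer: -50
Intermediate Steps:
k = 1 (k = 1² = 1)
g = 6 (g = 1 - 1*(-5) = 1 + 5 = 6)
v(J) = 4
v(g)*(-10) - 10 = 4*(-10) - 10 = -40 - 10 = -50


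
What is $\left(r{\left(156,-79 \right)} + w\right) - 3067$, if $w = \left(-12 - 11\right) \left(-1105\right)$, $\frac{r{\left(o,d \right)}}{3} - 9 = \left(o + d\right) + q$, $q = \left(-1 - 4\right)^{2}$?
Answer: $22681$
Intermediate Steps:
$q = 25$ ($q = \left(-5\right)^{2} = 25$)
$r{\left(o,d \right)} = 102 + 3 d + 3 o$ ($r{\left(o,d \right)} = 27 + 3 \left(\left(o + d\right) + 25\right) = 27 + 3 \left(\left(d + o\right) + 25\right) = 27 + 3 \left(25 + d + o\right) = 27 + \left(75 + 3 d + 3 o\right) = 102 + 3 d + 3 o$)
$w = 25415$ ($w = \left(-12 - 11\right) \left(-1105\right) = \left(-23\right) \left(-1105\right) = 25415$)
$\left(r{\left(156,-79 \right)} + w\right) - 3067 = \left(\left(102 + 3 \left(-79\right) + 3 \cdot 156\right) + 25415\right) - 3067 = \left(\left(102 - 237 + 468\right) + 25415\right) - 3067 = \left(333 + 25415\right) - 3067 = 25748 - 3067 = 22681$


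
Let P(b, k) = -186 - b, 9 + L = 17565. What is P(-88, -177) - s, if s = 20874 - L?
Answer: -3416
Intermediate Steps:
L = 17556 (L = -9 + 17565 = 17556)
s = 3318 (s = 20874 - 1*17556 = 20874 - 17556 = 3318)
P(-88, -177) - s = (-186 - 1*(-88)) - 1*3318 = (-186 + 88) - 3318 = -98 - 3318 = -3416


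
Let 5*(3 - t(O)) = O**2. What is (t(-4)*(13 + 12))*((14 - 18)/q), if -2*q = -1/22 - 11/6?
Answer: 660/31 ≈ 21.290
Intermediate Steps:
q = 31/33 (q = -(-1/22 - 11/6)/2 = -1/2*(-62/33) = 31/33 ≈ 0.93939)
t(O) = 3 - O**2/5
(t(-4)*(13 + 12))*((14 - 18)/q) = ((3 - 1/5*(-4)**2)*(13 + 12))*((14 - 18)/(31/33)) = ((3 - 1/5*16)*25)*(-4*33/31) = ((3 - 16/5)*25)*(-132/31) = -1/5*25*(-132/31) = -5*(-132/31) = 660/31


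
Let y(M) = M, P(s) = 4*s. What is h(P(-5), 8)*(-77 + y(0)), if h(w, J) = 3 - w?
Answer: -1771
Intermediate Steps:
h(P(-5), 8)*(-77 + y(0)) = (3 - 4*(-5))*(-77 + 0) = (3 - 1*(-20))*(-77) = (3 + 20)*(-77) = 23*(-77) = -1771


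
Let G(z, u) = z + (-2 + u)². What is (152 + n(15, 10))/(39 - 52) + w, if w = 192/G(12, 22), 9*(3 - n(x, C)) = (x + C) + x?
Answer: -133949/12051 ≈ -11.115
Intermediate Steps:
n(x, C) = 3 - 2*x/9 - C/9 (n(x, C) = 3 - ((x + C) + x)/9 = 3 - ((C + x) + x)/9 = 3 - (C + 2*x)/9 = 3 + (-2*x/9 - C/9) = 3 - 2*x/9 - C/9)
w = 48/103 (w = 192/(12 + (-2 + 22)²) = 192/(12 + 20²) = 192/(12 + 400) = 192/412 = 192*(1/412) = 48/103 ≈ 0.46602)
(152 + n(15, 10))/(39 - 52) + w = (152 + (3 - 2/9*15 - ⅑*10))/(39 - 52) + 48/103 = (152 + (3 - 10/3 - 10/9))/(-13) + 48/103 = (152 - 13/9)*(-1/13) + 48/103 = (1355/9)*(-1/13) + 48/103 = -1355/117 + 48/103 = -133949/12051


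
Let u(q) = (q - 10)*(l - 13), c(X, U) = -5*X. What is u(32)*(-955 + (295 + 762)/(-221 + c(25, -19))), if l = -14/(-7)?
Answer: 40109927/173 ≈ 2.3185e+5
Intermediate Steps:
l = 2 (l = -14*(-1/7) = 2)
u(q) = 110 - 11*q (u(q) = (q - 10)*(2 - 13) = (-10 + q)*(-11) = 110 - 11*q)
u(32)*(-955 + (295 + 762)/(-221 + c(25, -19))) = (110 - 11*32)*(-955 + (295 + 762)/(-221 - 5*25)) = (110 - 352)*(-955 + 1057/(-221 - 125)) = -242*(-955 + 1057/(-346)) = -242*(-955 + 1057*(-1/346)) = -242*(-955 - 1057/346) = -242*(-331487/346) = 40109927/173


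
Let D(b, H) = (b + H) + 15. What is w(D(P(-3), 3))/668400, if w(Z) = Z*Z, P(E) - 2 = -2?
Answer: 27/55700 ≈ 0.00048474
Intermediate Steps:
P(E) = 0 (P(E) = 2 - 2 = 0)
D(b, H) = 15 + H + b (D(b, H) = (H + b) + 15 = 15 + H + b)
w(Z) = Z²
w(D(P(-3), 3))/668400 = (15 + 3 + 0)²/668400 = 18²*(1/668400) = 324*(1/668400) = 27/55700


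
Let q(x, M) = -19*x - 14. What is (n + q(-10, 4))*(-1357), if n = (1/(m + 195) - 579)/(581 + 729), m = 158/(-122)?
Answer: -3687587190849/15478960 ≈ -2.3823e+5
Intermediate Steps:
m = -79/61 (m = 158*(-1/122) = -79/61 ≈ -1.2951)
q(x, M) = -14 - 19*x
n = -6841403/15478960 (n = (1/(-79/61 + 195) - 579)/(581 + 729) = (1/(11816/61) - 579)/1310 = (61/11816 - 579)*(1/1310) = -6841403/11816*1/1310 = -6841403/15478960 ≈ -0.44198)
(n + q(-10, 4))*(-1357) = (-6841403/15478960 + (-14 - 19*(-10)))*(-1357) = (-6841403/15478960 + (-14 + 190))*(-1357) = (-6841403/15478960 + 176)*(-1357) = (2717455557/15478960)*(-1357) = -3687587190849/15478960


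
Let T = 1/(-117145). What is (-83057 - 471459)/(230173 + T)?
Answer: -16239694205/6740904021 ≈ -2.4091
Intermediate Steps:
T = -1/117145 ≈ -8.5364e-6
(-83057 - 471459)/(230173 + T) = (-83057 - 471459)/(230173 - 1/117145) = -554516/26963616084/117145 = -554516*117145/26963616084 = -16239694205/6740904021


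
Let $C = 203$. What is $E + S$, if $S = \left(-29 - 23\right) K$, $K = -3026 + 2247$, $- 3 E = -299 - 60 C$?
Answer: $\frac{134003}{3} \approx 44668.0$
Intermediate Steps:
$E = \frac{12479}{3}$ ($E = - \frac{-299 - 12180}{3} = \left(- \frac{1}{3}\right) \left(-12479\right) = \frac{12479}{3} \approx 4159.7$)
$K = -779$
$S = 40508$ ($S = \left(-29 - 23\right) \left(-779\right) = \left(-52\right) \left(-779\right) = 40508$)
$E + S = \frac{12479}{3} + 40508 = \frac{134003}{3}$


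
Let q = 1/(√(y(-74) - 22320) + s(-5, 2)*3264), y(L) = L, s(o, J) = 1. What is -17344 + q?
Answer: (-17344*√22394 + 56610815*I)/(√22394 - 3264*I) ≈ -17344.0 - 1.3828e-5*I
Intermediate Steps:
q = 1/(3264 + I*√22394) (q = 1/(√(-74 - 22320) + 1*3264) = 1/(√(-22394) + 3264) = 1/(I*√22394 + 3264) = 1/(3264 + I*√22394) ≈ 0.00030573 - 1.4017e-5*I)
-17344 + q = -17344 + (1632/5338045 - I*√22394/10676090) = -92583050848/5338045 - I*√22394/10676090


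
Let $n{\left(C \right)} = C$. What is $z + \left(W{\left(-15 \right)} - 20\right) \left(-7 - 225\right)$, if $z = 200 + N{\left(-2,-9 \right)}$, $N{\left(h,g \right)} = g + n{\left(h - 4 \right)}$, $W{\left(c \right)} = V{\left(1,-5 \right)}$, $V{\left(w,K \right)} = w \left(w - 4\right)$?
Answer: $5521$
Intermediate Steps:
$V{\left(w,K \right)} = w \left(-4 + w\right)$
$W{\left(c \right)} = -3$ ($W{\left(c \right)} = 1 \left(-4 + 1\right) = 1 \left(-3\right) = -3$)
$N{\left(h,g \right)} = -4 + g + h$ ($N{\left(h,g \right)} = g + \left(h - 4\right) = g + \left(-4 + h\right) = -4 + g + h$)
$z = 185$ ($z = 200 - 15 = 185$)
$z + \left(W{\left(-15 \right)} - 20\right) \left(-7 - 225\right) = 185 + \left(-3 - 20\right) \left(-7 - 225\right) = 185 - -5336 = 185 + 5336 = 5521$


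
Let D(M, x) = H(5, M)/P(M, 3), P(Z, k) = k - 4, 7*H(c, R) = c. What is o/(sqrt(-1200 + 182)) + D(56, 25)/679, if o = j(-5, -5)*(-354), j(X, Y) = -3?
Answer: -5/4753 - 531*I*sqrt(1018)/509 ≈ -0.001052 - 33.285*I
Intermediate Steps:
H(c, R) = c/7
o = 1062 (o = -3*(-354) = 1062)
P(Z, k) = -4 + k
D(M, x) = -5/7 (D(M, x) = ((1/7)*5)/(-4 + 3) = (5/7)/(-1) = (5/7)*(-1) = -5/7)
o/(sqrt(-1200 + 182)) + D(56, 25)/679 = 1062/(sqrt(-1200 + 182)) - 5/7/679 = 1062/(sqrt(-1018)) - 5/7*1/679 = 1062/((I*sqrt(1018))) - 5/4753 = 1062*(-I*sqrt(1018)/1018) - 5/4753 = -531*I*sqrt(1018)/509 - 5/4753 = -5/4753 - 531*I*sqrt(1018)/509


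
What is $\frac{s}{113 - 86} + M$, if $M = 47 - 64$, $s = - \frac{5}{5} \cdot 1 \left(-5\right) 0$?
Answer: $-17$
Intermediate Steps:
$s = 0$ ($s = \left(-5\right) \frac{1}{5} \left(-5\right) 0 = \left(-1\right) \left(-5\right) 0 = 5 \cdot 0 = 0$)
$M = -17$ ($M = 47 - 64 = -17$)
$\frac{s}{113 - 86} + M = \frac{0}{113 - 86} - 17 = \frac{0}{27} - 17 = 0 \cdot \frac{1}{27} - 17 = 0 - 17 = -17$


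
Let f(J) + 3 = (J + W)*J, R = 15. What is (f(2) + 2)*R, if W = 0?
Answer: 45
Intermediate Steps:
f(J) = -3 + J² (f(J) = -3 + (J + 0)*J = -3 + J*J = -3 + J²)
(f(2) + 2)*R = ((-3 + 2²) + 2)*15 = ((-3 + 4) + 2)*15 = (1 + 2)*15 = 3*15 = 45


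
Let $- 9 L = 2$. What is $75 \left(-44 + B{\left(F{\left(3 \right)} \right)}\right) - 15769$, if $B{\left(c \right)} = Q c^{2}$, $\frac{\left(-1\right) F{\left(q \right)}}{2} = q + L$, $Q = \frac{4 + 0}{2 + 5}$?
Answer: $- \frac{3354041}{189} \approx -17746.0$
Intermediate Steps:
$L = - \frac{2}{9}$ ($L = \left(- \frac{1}{9}\right) 2 = - \frac{2}{9} \approx -0.22222$)
$Q = \frac{4}{7} \approx 0.57143$
$F{\left(q \right)} = \frac{4}{9} - 2 q$ ($F{\left(q \right)} = - 2 \left(q - \frac{2}{9}\right) = - 2 \left(- \frac{2}{9} + q\right) = \frac{4}{9} - 2 q$)
$B{\left(c \right)} = \frac{4 c^{2}}{7}$
$75 \left(-44 + B{\left(F{\left(3 \right)} \right)}\right) - 15769 = 75 \left(-44 + \frac{4 \left(\frac{4}{9} - 6\right)^{2}}{7}\right) - 15769 = 75 \left(-44 + \frac{4 \left(- \frac{50}{9}\right)^{2}}{7}\right) - 15769 = 75 \left(-44 + \frac{4}{7} \cdot \frac{2500}{81}\right) - 15769 = 75 \left(-44 + \frac{10000}{567}\right) - 15769 = 75 \left(- \frac{14948}{567}\right) - 15769 = - \frac{373700}{189} - 15769 = - \frac{3354041}{189}$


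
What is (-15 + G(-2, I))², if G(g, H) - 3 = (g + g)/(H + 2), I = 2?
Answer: 169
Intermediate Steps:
G(g, H) = 3 + 2*g/(2 + H) (G(g, H) = 3 + (g + g)/(H + 2) = 3 + (2*g)/(2 + H) = 3 + 2*g/(2 + H))
(-15 + G(-2, I))² = (-15 + (6 + 2*(-2) + 3*2)/(2 + 2))² = (-15 + (6 - 4 + 6)/4)² = (-15 + (¼)*8)² = (-15 + 2)² = (-13)² = 169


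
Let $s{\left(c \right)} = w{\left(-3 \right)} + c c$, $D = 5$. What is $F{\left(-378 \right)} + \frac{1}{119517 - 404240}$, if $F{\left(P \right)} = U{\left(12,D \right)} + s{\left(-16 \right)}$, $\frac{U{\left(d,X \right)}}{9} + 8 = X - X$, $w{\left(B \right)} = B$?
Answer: $\frac{51534862}{284723} \approx 181.0$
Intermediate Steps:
$s{\left(c \right)} = -3 + c^{2}$ ($s{\left(c \right)} = -3 + c c = -3 + c^{2}$)
$U{\left(d,X \right)} = -72$ ($U{\left(d,X \right)} = -72 + 9 \left(X - X\right) = -72 + 9 \cdot 0 = -72 + 0 = -72$)
$F{\left(P \right)} = 181$ ($F{\left(P \right)} = -72 - \left(3 - \left(-16\right)^{2}\right) = -72 + \left(-3 + 256\right) = -72 + 253 = 181$)
$F{\left(-378 \right)} + \frac{1}{119517 - 404240} = 181 + \frac{1}{119517 - 404240} = 181 + \frac{1}{-284723} = 181 - \frac{1}{284723} = \frac{51534862}{284723}$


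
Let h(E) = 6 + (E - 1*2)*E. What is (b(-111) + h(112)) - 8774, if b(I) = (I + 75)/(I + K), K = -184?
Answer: 1047876/295 ≈ 3552.1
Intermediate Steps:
h(E) = 6 + E*(-2 + E) (h(E) = 6 + (E - 2)*E = 6 + (-2 + E)*E = 6 + E*(-2 + E))
b(I) = (75 + I)/(-184 + I) (b(I) = (I + 75)/(I - 184) = (75 + I)/(-184 + I))
(b(-111) + h(112)) - 8774 = ((75 - 111)/(-184 - 111) + (6 + 112² - 2*112)) - 8774 = (-36/(-295) + (6 + 12544 - 224)) - 8774 = (-1/295*(-36) + 12326) - 8774 = (36/295 + 12326) - 8774 = 3636206/295 - 8774 = 1047876/295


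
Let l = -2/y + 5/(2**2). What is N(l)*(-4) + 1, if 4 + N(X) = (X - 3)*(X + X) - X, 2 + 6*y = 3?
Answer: -2417/2 ≈ -1208.5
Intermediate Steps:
y = 1/6 (y = -1/3 + (1/6)*3 = -1/3 + 1/2 = 1/6 ≈ 0.16667)
l = -43/4 (l = -2/1/6 + 5/(2**2) = -2*6 + 5/4 = -12 + 5*(1/4) = -12 + 5/4 = -43/4 ≈ -10.750)
N(X) = -4 - X + 2*X*(-3 + X) (N(X) = -4 + ((X - 3)*(X + X) - X) = -4 + ((-3 + X)*(2*X) - X) = -4 + (2*X*(-3 + X) - X) = -4 + (-X + 2*X*(-3 + X)) = -4 - X + 2*X*(-3 + X))
N(l)*(-4) + 1 = (-4 - 7*(-43/4) + 2*(-43/4)**2)*(-4) + 1 = (-4 + 301/4 + 2*(1849/16))*(-4) + 1 = (-4 + 301/4 + 1849/8)*(-4) + 1 = (2419/8)*(-4) + 1 = -2419/2 + 1 = -2417/2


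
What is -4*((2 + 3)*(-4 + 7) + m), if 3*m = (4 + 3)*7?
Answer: -376/3 ≈ -125.33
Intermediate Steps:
m = 49/3 (m = ((4 + 3)*7)/3 = (7*7)/3 = (⅓)*49 = 49/3 ≈ 16.333)
-4*((2 + 3)*(-4 + 7) + m) = -4*((2 + 3)*(-4 + 7) + 49/3) = -4*(5*3 + 49/3) = -4*(15 + 49/3) = -4*94/3 = -376/3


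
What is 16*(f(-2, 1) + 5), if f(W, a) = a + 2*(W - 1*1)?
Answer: 0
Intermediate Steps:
f(W, a) = -2 + a + 2*W (f(W, a) = a + 2*(W - 1) = a + 2*(-1 + W) = a + (-2 + 2*W) = -2 + a + 2*W)
16*(f(-2, 1) + 5) = 16*((-2 + 1 + 2*(-2)) + 5) = 16*((-2 + 1 - 4) + 5) = 16*(-5 + 5) = 16*0 = 0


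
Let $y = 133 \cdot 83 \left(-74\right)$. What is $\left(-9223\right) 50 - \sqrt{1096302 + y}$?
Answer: $-461150 - 2 \sqrt{69854} \approx -4.6168 \cdot 10^{5}$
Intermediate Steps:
$y = -816886$ ($y = 11039 \left(-74\right) = -816886$)
$\left(-9223\right) 50 - \sqrt{1096302 + y} = \left(-9223\right) 50 - \sqrt{1096302 - 816886} = -461150 - \sqrt{279416} = -461150 - 2 \sqrt{69854}$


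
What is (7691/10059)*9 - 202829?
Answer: -680062564/3353 ≈ -2.0282e+5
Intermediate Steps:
(7691/10059)*9 - 202829 = 23073/3353 - 202829 = -680062564/3353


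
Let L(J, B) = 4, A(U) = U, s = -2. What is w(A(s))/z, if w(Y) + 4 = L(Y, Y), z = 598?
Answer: 0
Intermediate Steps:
w(Y) = 0 (w(Y) = -4 + 4 = 0)
w(A(s))/z = 0/598 = 0*(1/598) = 0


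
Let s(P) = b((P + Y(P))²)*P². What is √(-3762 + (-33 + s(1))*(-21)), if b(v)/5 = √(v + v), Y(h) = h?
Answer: √(-3069 - 210*√2) ≈ 58.017*I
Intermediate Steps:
b(v) = 5*√2*√v (b(v) = 5*√(v + v) = 5*√(2*v) = 5*(√2*√v) = 5*√2*√v)
s(P) = 10*√2*P²*√(P²) (s(P) = (5*√2*√((P + P)²))*P² = (5*√2*√((2*P)²))*P² = (5*√2*√(4*P²))*P² = (5*√2*(2*√(P²)))*P² = (10*√2*√(P²))*P² = 10*√2*P²*√(P²))
√(-3762 + (-33 + s(1))*(-21)) = √(-3762 + (-33 + 10*√2*1²*√(1²))*(-21)) = √(-3762 + (-33 + 10*√2*1*√1)*(-21)) = √(-3762 + (-33 + 10*√2*1*1)*(-21)) = √(-3762 + (-33 + 10*√2)*(-21)) = √(-3762 + (693 - 210*√2)) = √(-3069 - 210*√2)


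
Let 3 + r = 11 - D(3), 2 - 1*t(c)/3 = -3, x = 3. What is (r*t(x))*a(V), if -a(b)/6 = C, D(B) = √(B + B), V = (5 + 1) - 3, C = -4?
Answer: 2880 - 360*√6 ≈ 1998.2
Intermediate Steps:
V = 3 (V = 6 - 3 = 3)
D(B) = √2*√B (D(B) = √(2*B) = √2*√B)
a(b) = 24 (a(b) = -6*(-4) = 24)
t(c) = 15 (t(c) = 6 - 3*(-3) = 6 + 9 = 15)
r = 8 - √6 (r = -3 + (11 - √2*√3) = -3 + (11 - √6) = 8 - √6 ≈ 5.5505)
(r*t(x))*a(V) = ((8 - √6)*15)*24 = (120 - 15*√6)*24 = 2880 - 360*√6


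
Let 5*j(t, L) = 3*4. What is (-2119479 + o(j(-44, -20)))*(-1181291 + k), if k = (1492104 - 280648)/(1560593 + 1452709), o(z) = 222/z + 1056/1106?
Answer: 4171905923472069394469/1666356006 ≈ 2.5036e+12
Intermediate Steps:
j(t, L) = 12/5 (j(t, L) = (3*4)/5 = (1/5)*12 = 12/5)
o(z) = 528/553 + 222/z (o(z) = 222/z + 1056*(1/1106) = 222/z + 528/553 = 528/553 + 222/z)
k = 605728/1506651 (k = 1211456/3013302 = 1211456*(1/3013302) = 605728/1506651 ≈ 0.40204)
(-2119479 + o(j(-44, -20)))*(-1181291 + k) = (-2119479 + (528/553 + 222/(12/5)))*(-1181291 + 605728/1506651) = (-2119479 + (528/553 + 222*(5/12)))*(-1779792660713/1506651) = (-2119479 + (528/553 + 185/2))*(-1779792660713/1506651) = (-2119479 + 103361/1106)*(-1779792660713/1506651) = -2344040413/1106*(-1779792660713/1506651) = 4171905923472069394469/1666356006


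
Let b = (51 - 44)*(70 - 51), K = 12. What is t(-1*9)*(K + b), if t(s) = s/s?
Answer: 145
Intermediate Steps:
t(s) = 1
b = 133 (b = 7*19 = 133)
t(-1*9)*(K + b) = 1*(12 + 133) = 1*145 = 145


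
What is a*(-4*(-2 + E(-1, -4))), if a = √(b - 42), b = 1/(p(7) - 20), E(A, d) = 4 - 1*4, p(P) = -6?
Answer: 4*I*√28418/13 ≈ 51.87*I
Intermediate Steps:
E(A, d) = 0 (E(A, d) = 4 - 4 = 0)
b = -1/26 (b = 1/(-6 - 20) = 1/(-26) = -1/26 ≈ -0.038462)
a = I*√28418/26 (a = √(-1/26 - 42) = √(-1093/26) = I*√28418/26 ≈ 6.4837*I)
a*(-4*(-2 + E(-1, -4))) = (I*√28418/26)*(-4*(-2 + 0)) = (I*√28418/26)*(-4*(-2)) = (I*√28418/26)*8 = 4*I*√28418/13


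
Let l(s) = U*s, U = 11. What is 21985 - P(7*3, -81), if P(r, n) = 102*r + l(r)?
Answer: 19612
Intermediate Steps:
l(s) = 11*s
P(r, n) = 113*r (P(r, n) = 102*r + 11*r = 113*r)
21985 - P(7*3, -81) = 21985 - 113*7*3 = 21985 - 113*21 = 21985 - 1*2373 = 21985 - 2373 = 19612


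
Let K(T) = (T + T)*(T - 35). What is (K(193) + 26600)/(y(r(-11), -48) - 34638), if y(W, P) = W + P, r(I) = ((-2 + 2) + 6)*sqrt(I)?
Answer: -42195519/16709986 - 7299*I*sqrt(11)/16709986 ≈ -2.5252 - 0.0014487*I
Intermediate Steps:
K(T) = 2*T*(-35 + T) (K(T) = (2*T)*(-35 + T) = 2*T*(-35 + T))
r(I) = 6*sqrt(I) (r(I) = (0 + 6)*sqrt(I) = 6*sqrt(I))
y(W, P) = P + W
(K(193) + 26600)/(y(r(-11), -48) - 34638) = (2*193*(-35 + 193) + 26600)/((-48 + 6*sqrt(-11)) - 34638) = (2*193*158 + 26600)/((-48 + 6*(I*sqrt(11))) - 34638) = (60988 + 26600)/((-48 + 6*I*sqrt(11)) - 34638) = 87588/(-34686 + 6*I*sqrt(11))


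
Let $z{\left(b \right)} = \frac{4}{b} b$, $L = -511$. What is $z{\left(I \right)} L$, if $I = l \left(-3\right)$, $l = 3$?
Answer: $-2044$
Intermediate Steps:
$I = -9$ ($I = 3 \left(-3\right) = -9$)
$z{\left(b \right)} = 4$
$z{\left(I \right)} L = 4 \left(-511\right) = -2044$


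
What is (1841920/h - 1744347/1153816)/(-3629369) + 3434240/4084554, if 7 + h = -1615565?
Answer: 968085640078547662647089/1151403116018694767971848 ≈ 0.84079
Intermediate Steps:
h = -1615572 (h = -7 - 1615565 = -1615572)
(1841920/h - 1744347/1153816)/(-3629369) + 3434240/4084554 = (1841920/(-1615572) - 1744347/1153816)/(-3629369) + 3434240/4084554 = (1841920*(-1/1615572) - 1744347*1/1153816)*(-1/3629369) + 3434240*(1/4084554) = (-460480/403893 - 1744347/1153816)*(-1/3629369) + 1717120/2042277 = -1235838734551/466018205688*(-1/3629369) + 1717120/2042277 = 1235838734551/1691352029159650872 + 1717120/2042277 = 968085640078547662647089/1151403116018694767971848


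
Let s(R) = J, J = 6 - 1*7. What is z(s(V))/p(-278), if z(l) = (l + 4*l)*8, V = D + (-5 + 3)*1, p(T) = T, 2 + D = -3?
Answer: 20/139 ≈ 0.14388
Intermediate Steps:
D = -5 (D = -2 - 3 = -5)
J = -1 (J = 6 - 7 = -1)
V = -7 (V = -5 + (-5 + 3)*1 = -5 - 2*1 = -5 - 2 = -7)
s(R) = -1
z(l) = 40*l (z(l) = (5*l)*8 = 40*l)
z(s(V))/p(-278) = (40*(-1))/(-278) = -40*(-1/278) = 20/139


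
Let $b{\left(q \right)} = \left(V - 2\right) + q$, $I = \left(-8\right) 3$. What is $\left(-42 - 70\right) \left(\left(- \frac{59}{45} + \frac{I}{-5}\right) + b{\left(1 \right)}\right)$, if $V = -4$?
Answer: $\frac{7616}{45} \approx 169.24$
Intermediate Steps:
$I = -24$
$b{\left(q \right)} = -6 + q$ ($b{\left(q \right)} = \left(-4 - 2\right) + q = -6 + q$)
$\left(-42 - 70\right) \left(\left(- \frac{59}{45} + \frac{I}{-5}\right) + b{\left(1 \right)}\right) = \left(-42 - 70\right) \left(\left(- \frac{59}{45} - \frac{24}{-5}\right) + \left(-6 + 1\right)\right) = - 112 \left(\left(\left(-59\right) \frac{1}{45} - - \frac{24}{5}\right) - 5\right) = - 112 \left(\left(- \frac{59}{45} + \frac{24}{5}\right) - 5\right) = - 112 \left(\frac{157}{45} - 5\right) = \left(-112\right) \left(- \frac{68}{45}\right) = \frac{7616}{45}$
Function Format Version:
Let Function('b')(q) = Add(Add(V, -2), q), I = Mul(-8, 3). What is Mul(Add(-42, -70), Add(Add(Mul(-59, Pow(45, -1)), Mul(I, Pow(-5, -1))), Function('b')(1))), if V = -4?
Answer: Rational(7616, 45) ≈ 169.24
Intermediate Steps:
I = -24
Function('b')(q) = Add(-6, q) (Function('b')(q) = Add(Add(-4, -2), q) = Add(-6, q))
Mul(Add(-42, -70), Add(Add(Mul(-59, Pow(45, -1)), Mul(I, Pow(-5, -1))), Function('b')(1))) = Mul(Add(-42, -70), Add(Add(Mul(-59, Pow(45, -1)), Mul(-24, Pow(-5, -1))), Add(-6, 1))) = Mul(-112, Add(Add(Mul(-59, Rational(1, 45)), Mul(-24, Rational(-1, 5))), -5)) = Mul(-112, Add(Add(Rational(-59, 45), Rational(24, 5)), -5)) = Mul(-112, Add(Rational(157, 45), -5)) = Mul(-112, Rational(-68, 45)) = Rational(7616, 45)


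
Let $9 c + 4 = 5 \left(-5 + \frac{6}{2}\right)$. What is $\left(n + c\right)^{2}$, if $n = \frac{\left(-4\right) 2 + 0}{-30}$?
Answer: $\frac{3364}{2025} \approx 1.6612$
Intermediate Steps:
$n = \frac{4}{15}$ ($n = \left(-8 + 0\right) \left(- \frac{1}{30}\right) = \left(-8\right) \left(- \frac{1}{30}\right) = \frac{4}{15} \approx 0.26667$)
$c = - \frac{14}{9}$ ($c = - \frac{4}{9} + \frac{5 \left(-5 + \frac{6}{2}\right)}{9} = - \frac{4}{9} + \frac{5 \left(-5 + 6 \cdot \frac{1}{2}\right)}{9} = - \frac{4}{9} + \frac{5 \left(-5 + 3\right)}{9} = - \frac{4}{9} + \frac{5 \left(-2\right)}{9} = - \frac{4}{9} + \frac{1}{9} \left(-10\right) = - \frac{4}{9} - \frac{10}{9} = - \frac{14}{9} \approx -1.5556$)
$\left(n + c\right)^{2} = \left(\frac{4}{15} - \frac{14}{9}\right)^{2} = \left(- \frac{58}{45}\right)^{2} = \frac{3364}{2025}$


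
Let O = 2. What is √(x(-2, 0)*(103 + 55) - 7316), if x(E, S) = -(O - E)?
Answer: 2*I*√1987 ≈ 89.152*I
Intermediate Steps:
x(E, S) = -2 + E (x(E, S) = -(2 - E) = -2 + E)
√(x(-2, 0)*(103 + 55) - 7316) = √((-2 - 2)*(103 + 55) - 7316) = √(-4*158 - 7316) = √(-632 - 7316) = √(-7948) = 2*I*√1987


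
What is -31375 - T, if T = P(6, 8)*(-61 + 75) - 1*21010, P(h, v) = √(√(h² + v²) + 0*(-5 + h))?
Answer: -10365 - 14*√10 ≈ -10409.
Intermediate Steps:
P(h, v) = (h² + v²)^(¼) (P(h, v) = √(√(h² + v²) + 0) = √(√(h² + v²)) = (h² + v²)^(¼))
T = -21010 + 14*√10 (T = (6² + 8²)^(¼)*(-61 + 75) - 1*21010 = (36 + 64)^(¼)*14 - 21010 = 100^(¼)*14 - 21010 = √10*14 - 21010 = 14*√10 - 21010 = -21010 + 14*√10 ≈ -20966.)
-31375 - T = -31375 - (-21010 + 14*√10) = -31375 + (21010 - 14*√10) = -10365 - 14*√10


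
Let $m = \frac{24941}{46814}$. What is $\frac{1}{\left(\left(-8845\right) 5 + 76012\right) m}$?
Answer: $\frac{46814}{792799567} \approx 5.9049 \cdot 10^{-5}$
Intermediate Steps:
$m = \frac{24941}{46814}$ ($m = 24941 \cdot \frac{1}{46814} = \frac{24941}{46814} \approx 0.53277$)
$\frac{1}{\left(\left(-8845\right) 5 + 76012\right) m} = \frac{1}{\left(\left(-8845\right) 5 + 76012\right) \frac{24941}{46814}} = \frac{1}{-44225 + 76012} \cdot \frac{46814}{24941} = \frac{1}{31787} \cdot \frac{46814}{24941} = \frac{46814}{792799567}$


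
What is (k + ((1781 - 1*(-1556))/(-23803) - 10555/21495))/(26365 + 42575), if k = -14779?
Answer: -1512386318459/7054567947180 ≈ -0.21438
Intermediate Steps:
(k + ((1781 - 1*(-1556))/(-23803) - 10555/21495))/(26365 + 42575) = (-14779 + ((1781 - 1*(-1556))/(-23803) - 10555/21495))/(26365 + 42575) = (-14779 + ((1781 + 1556)*(-1/23803) - 10555*1/21495))/68940 = (-14779 + (3337*(-1/23803) - 2111/4299))*(1/68940) = (-14779 + (-3337/23803 - 2111/4299))*(1/68940) = (-14779 - 64593896/102329097)*(1/68940) = -1512386318459/102329097*1/68940 = -1512386318459/7054567947180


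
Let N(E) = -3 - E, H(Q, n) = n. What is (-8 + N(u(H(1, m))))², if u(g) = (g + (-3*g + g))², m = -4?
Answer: 729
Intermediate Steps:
u(g) = g² (u(g) = (g - 2*g)² = (-g)² = g²)
(-8 + N(u(H(1, m))))² = (-8 + (-3 - 1*(-4)²))² = (-8 + (-3 - 1*16))² = (-8 + (-3 - 16))² = (-8 - 19)² = (-27)² = 729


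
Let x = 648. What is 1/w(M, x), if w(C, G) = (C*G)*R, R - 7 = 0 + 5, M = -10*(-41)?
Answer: 1/3188160 ≈ 3.1366e-7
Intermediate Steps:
M = 410
R = 12 (R = 7 + (0 + 5) = 7 + 5 = 12)
w(C, G) = 12*C*G (w(C, G) = (C*G)*12 = 12*C*G)
1/w(M, x) = 1/(12*410*648) = 1/3188160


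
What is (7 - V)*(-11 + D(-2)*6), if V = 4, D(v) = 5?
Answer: 57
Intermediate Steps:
(7 - V)*(-11 + D(-2)*6) = (7 - 1*4)*(-11 + 5*6) = (7 - 4)*(-11 + 30) = 3*19 = 57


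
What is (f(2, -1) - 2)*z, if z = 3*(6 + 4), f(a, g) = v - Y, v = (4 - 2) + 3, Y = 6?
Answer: -90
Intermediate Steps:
v = 5 (v = 2 + 3 = 5)
f(a, g) = -1 (f(a, g) = 5 - 1*6 = 5 - 6 = -1)
z = 30 (z = 3*10 = 30)
(f(2, -1) - 2)*z = (-1 - 2)*30 = -3*30 = -90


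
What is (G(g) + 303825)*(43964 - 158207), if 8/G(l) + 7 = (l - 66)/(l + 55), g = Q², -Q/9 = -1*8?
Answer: -1095265458681009/31555 ≈ -3.4710e+10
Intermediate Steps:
Q = 72 (Q = -(-9)*8 = -9*(-8) = 72)
g = 5184 (g = 72² = 5184)
G(l) = 8/(-7 + (-66 + l)/(55 + l)) (G(l) = 8/(-7 + (l - 66)/(l + 55)) = 8/(-7 + (-66 + l)/(55 + l)))
(G(g) + 303825)*(43964 - 158207) = (8*(-55 - 1*5184)/(451 + 6*5184) + 303825)*(43964 - 158207) = (8*(-55 - 5184)/(451 + 31104) + 303825)*(-114243) = (8*(-5239)/31555 + 303825)*(-114243) = (8*(1/31555)*(-5239) + 303825)*(-114243) = (-41912/31555 + 303825)*(-114243) = (9587155963/31555)*(-114243) = -1095265458681009/31555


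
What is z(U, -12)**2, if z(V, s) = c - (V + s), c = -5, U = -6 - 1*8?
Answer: 441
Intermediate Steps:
U = -14 (U = -6 - 8 = -14)
z(V, s) = -5 - V - s (z(V, s) = -5 - (V + s) = -5 + (-V - s) = -5 - V - s)
z(U, -12)**2 = (-5 - 1*(-14) - 1*(-12))**2 = (-5 + 14 + 12)**2 = 21**2 = 441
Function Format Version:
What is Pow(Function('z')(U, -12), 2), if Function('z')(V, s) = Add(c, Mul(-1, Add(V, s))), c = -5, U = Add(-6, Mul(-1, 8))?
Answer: 441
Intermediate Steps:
U = -14 (U = Add(-6, -8) = -14)
Function('z')(V, s) = Add(-5, Mul(-1, V), Mul(-1, s)) (Function('z')(V, s) = Add(-5, Mul(-1, Add(V, s))) = Add(-5, Add(Mul(-1, V), Mul(-1, s))) = Add(-5, Mul(-1, V), Mul(-1, s)))
Pow(Function('z')(U, -12), 2) = Pow(Add(-5, Mul(-1, -14), Mul(-1, -12)), 2) = Pow(Add(-5, 14, 12), 2) = Pow(21, 2) = 441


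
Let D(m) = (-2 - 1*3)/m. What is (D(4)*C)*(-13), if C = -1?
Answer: -65/4 ≈ -16.250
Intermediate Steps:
D(m) = -5/m (D(m) = (-2 - 3)/m = -5/m)
(D(4)*C)*(-13) = (-5/4*(-1))*(-13) = (-5*1/4*(-1))*(-13) = -5/4*(-1)*(-13) = (5/4)*(-13) = -65/4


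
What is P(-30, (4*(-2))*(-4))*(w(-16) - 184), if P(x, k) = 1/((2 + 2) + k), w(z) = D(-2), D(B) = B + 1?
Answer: -185/36 ≈ -5.1389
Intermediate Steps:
D(B) = 1 + B
w(z) = -1 (w(z) = 1 - 2 = -1)
P(x, k) = 1/(4 + k)
P(-30, (4*(-2))*(-4))*(w(-16) - 184) = (-1 - 184)/(4 + (4*(-2))*(-4)) = -185/(4 - 8*(-4)) = -185/(4 + 32) = -185/36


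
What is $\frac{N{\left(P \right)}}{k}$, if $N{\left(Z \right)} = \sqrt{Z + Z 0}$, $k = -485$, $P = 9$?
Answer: $- \frac{3}{485} \approx -0.0061856$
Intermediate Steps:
$N{\left(Z \right)} = \sqrt{Z}$ ($N{\left(Z \right)} = \sqrt{Z + 0} = \sqrt{Z}$)
$\frac{N{\left(P \right)}}{k} = \frac{\sqrt{9}}{-485} = 3 \left(- \frac{1}{485}\right) = - \frac{3}{485}$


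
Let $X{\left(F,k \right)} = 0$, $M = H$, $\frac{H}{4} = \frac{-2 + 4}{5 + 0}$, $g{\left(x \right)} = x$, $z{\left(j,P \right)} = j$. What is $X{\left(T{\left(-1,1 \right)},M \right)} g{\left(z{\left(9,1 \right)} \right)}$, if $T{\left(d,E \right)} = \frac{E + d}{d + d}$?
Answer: $0$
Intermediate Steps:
$T{\left(d,E \right)} = \frac{E + d}{2 d}$
$H = \frac{8}{5}$ ($H = 4 \frac{-2 + 4}{5 + 0} = 4 \cdot \frac{2}{5} = \frac{8}{5} \approx 1.6$)
$M = \frac{8}{5} \approx 1.6$
$X{\left(T{\left(-1,1 \right)},M \right)} g{\left(z{\left(9,1 \right)} \right)} = 0 \cdot 9 = 0$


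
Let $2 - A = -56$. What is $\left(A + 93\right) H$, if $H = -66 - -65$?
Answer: $-151$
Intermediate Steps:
$A = 58$ ($A = 2 - -56 = 2 + 56 = 58$)
$H = -1$ ($H = -66 + 65 = -1$)
$\left(A + 93\right) H = \left(58 + 93\right) \left(-1\right) = 151 \left(-1\right) = -151$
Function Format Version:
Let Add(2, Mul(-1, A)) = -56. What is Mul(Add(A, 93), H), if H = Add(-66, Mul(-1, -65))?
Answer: -151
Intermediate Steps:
A = 58 (A = Add(2, Mul(-1, -56)) = Add(2, 56) = 58)
H = -1 (H = Add(-66, 65) = -1)
Mul(Add(A, 93), H) = Mul(Add(58, 93), -1) = Mul(151, -1) = -151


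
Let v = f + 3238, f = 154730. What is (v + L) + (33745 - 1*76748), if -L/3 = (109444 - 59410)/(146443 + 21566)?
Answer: 6438334861/56003 ≈ 1.1496e+5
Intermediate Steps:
v = 157968 (v = 154730 + 3238 = 157968)
L = -50034/56003 (L = -3*(109444 - 59410)/(146443 + 21566) = -150102/168009 = -3*16678/56003 = -50034/56003 ≈ -0.89342)
(v + L) + (33745 - 1*76748) = (157968 - 50034/56003) + (33745 - 1*76748) = 8846631870/56003 + (33745 - 76748) = 8846631870/56003 - 43003 = 6438334861/56003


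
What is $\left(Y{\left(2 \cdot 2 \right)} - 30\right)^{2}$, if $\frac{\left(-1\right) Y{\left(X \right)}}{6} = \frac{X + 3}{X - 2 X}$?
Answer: $\frac{1521}{4} \approx 380.25$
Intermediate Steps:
$Y{\left(X \right)} = \frac{6 \left(3 + X\right)}{X}$ ($Y{\left(X \right)} = - 6 \frac{X + 3}{X - 2 X} = - 6 \frac{3 + X}{\left(-1\right) X} = - 6 \left(3 + X\right) \left(- \frac{1}{X}\right) = - 6 \left(- \frac{3 + X}{X}\right) = \frac{6 \left(3 + X\right)}{X}$)
$\left(Y{\left(2 \cdot 2 \right)} - 30\right)^{2} = \left(\left(6 + \frac{18}{2 \cdot 2}\right) - 30\right)^{2} = \left(\left(6 + \frac{18}{4}\right) - 30\right)^{2} = \left(\left(6 + 18 \cdot \frac{1}{4}\right) - 30\right)^{2} = \left(\left(6 + \frac{9}{2}\right) - 30\right)^{2} = \left(\frac{21}{2} - 30\right)^{2} = \left(- \frac{39}{2}\right)^{2} = \frac{1521}{4}$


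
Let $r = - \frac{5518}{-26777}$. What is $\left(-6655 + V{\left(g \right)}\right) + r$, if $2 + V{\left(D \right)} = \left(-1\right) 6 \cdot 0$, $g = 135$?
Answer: $- \frac{178248971}{26777} \approx -6656.8$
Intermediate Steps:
$V{\left(D \right)} = -2$ ($V{\left(D \right)} = -2 + \left(-1\right) 6 \cdot 0 = -2 - 0 = -2 + 0 = -2$)
$r = \frac{5518}{26777}$ ($r = \left(-5518\right) \left(- \frac{1}{26777}\right) = \frac{5518}{26777} \approx 0.20607$)
$\left(-6655 + V{\left(g \right)}\right) + r = \left(-6655 - 2\right) + \frac{5518}{26777} = -6657 + \frac{5518}{26777} = - \frac{178248971}{26777}$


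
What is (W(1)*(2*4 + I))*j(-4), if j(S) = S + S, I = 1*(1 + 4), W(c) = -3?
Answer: 312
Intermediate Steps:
I = 5 (I = 1*5 = 5)
j(S) = 2*S
(W(1)*(2*4 + I))*j(-4) = (-3*(2*4 + 5))*(2*(-4)) = -3*(8 + 5)*(-8) = -3*13*(-8) = -39*(-8) = 312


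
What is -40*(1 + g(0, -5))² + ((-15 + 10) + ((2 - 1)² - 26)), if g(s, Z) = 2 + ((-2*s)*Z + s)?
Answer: -390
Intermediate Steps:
g(s, Z) = 2 + s - 2*Z*s (g(s, Z) = 2 + (-2*Z*s + s) = 2 + (s - 2*Z*s) = 2 + s - 2*Z*s)
-40*(1 + g(0, -5))² + ((-15 + 10) + ((2 - 1)² - 26)) = -40*(1 + (2 + 0 - 2*(-5)*0))² + ((-15 + 10) + ((2 - 1)² - 26)) = -40*(1 + (2 + 0 + 0))² + (-5 + (1² - 26)) = -40*(1 + 2)² + (-5 + (1 - 26)) = -40*3² + (-5 - 25) = -40*9 - 30 = -360 - 30 = -390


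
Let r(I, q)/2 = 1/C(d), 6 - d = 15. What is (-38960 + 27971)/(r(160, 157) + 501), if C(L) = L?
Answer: -98901/4507 ≈ -21.944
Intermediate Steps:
d = -9 (d = 6 - 1*15 = 6 - 15 = -9)
r(I, q) = -2/9 (r(I, q) = 2/(-9) = 2*(-1/9) = -2/9)
(-38960 + 27971)/(r(160, 157) + 501) = (-38960 + 27971)/(-2/9 + 501) = -10989/4507/9 = -10989*9/4507 = -98901/4507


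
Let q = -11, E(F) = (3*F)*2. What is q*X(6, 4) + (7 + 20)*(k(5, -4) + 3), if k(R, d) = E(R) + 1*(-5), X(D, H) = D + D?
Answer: 624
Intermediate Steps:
E(F) = 6*F
X(D, H) = 2*D
k(R, d) = -5 + 6*R (k(R, d) = 6*R + 1*(-5) = 6*R - 5 = -5 + 6*R)
q*X(6, 4) + (7 + 20)*(k(5, -4) + 3) = -22*6 + (7 + 20)*((-5 + 6*5) + 3) = -11*12 + 27*((-5 + 30) + 3) = -132 + 27*(25 + 3) = -132 + 27*28 = -132 + 756 = 624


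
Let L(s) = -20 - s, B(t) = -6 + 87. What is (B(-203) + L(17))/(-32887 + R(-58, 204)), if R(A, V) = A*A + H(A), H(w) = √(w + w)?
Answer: -1299012/871607645 - 88*I*√29/871607645 ≈ -0.0014904 - 5.437e-7*I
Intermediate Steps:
B(t) = 81
H(w) = √2*√w (H(w) = √(2*w) = √2*√w)
R(A, V) = A² + √2*√A (R(A, V) = A*A + √2*√A = A² + √2*√A)
(B(-203) + L(17))/(-32887 + R(-58, 204)) = (81 + (-20 - 1*17))/(-32887 + ((-58)² + √2*√(-58))) = (81 + (-20 - 17))/(-32887 + (3364 + √2*(I*√58))) = (81 - 37)/(-32887 + (3364 + 2*I*√29)) = 44/(-29523 + 2*I*√29)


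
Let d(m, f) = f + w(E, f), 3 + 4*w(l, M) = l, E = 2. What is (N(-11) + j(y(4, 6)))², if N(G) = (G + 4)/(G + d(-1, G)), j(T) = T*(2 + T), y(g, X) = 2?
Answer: 547600/7921 ≈ 69.133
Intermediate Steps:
w(l, M) = -¾ + l/4
d(m, f) = -¼ + f (d(m, f) = f + (-¾ + (¼)*2) = f + (-¾ + ½) = f - ¼ = -¼ + f)
N(G) = (4 + G)/(-¼ + 2*G) (N(G) = (G + 4)/(G + (-¼ + G)) = (4 + G)/(-¼ + 2*G))
(N(-11) + j(y(4, 6)))² = (4*(4 - 11)/(-1 + 8*(-11)) + 2*(2 + 2))² = (4*(-7)/(-1 - 88) + 2*4)² = (4*(-7)/(-89) + 8)² = (4*(-1/89)*(-7) + 8)² = (28/89 + 8)² = (740/89)² = 547600/7921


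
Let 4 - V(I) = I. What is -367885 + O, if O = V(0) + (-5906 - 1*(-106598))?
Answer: -267189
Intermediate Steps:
V(I) = 4 - I
O = 100696 (O = (4 - 1*0) + (-5906 - 1*(-106598)) = (4 + 0) + (-5906 + 106598) = 4 + 100692 = 100696)
-367885 + O = -367885 + 100696 = -267189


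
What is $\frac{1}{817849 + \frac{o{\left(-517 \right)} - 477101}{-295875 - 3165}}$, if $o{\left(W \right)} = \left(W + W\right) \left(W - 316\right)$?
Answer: $\frac{299040}{244569180739} \approx 1.2227 \cdot 10^{-6}$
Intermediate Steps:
$o{\left(W \right)} = 2 W \left(-316 + W\right)$
$\frac{1}{817849 + \frac{o{\left(-517 \right)} - 477101}{-295875 - 3165}} = \frac{1}{817849 + \frac{2 \left(-517\right) \left(-316 - 517\right) - 477101}{-295875 - 3165}} = \frac{1}{817849 + \frac{2 \left(-517\right) \left(-833\right) - 477101}{-299040}} = \frac{1}{817849 + \left(861322 - 477101\right) \left(- \frac{1}{299040}\right)} = \frac{1}{817849 + 384221 \left(- \frac{1}{299040}\right)} = \frac{1}{817849 - \frac{384221}{299040}} = \frac{1}{\frac{244569180739}{299040}} = \frac{299040}{244569180739}$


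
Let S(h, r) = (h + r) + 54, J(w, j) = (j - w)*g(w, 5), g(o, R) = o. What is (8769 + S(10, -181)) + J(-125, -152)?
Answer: 12027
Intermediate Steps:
J(w, j) = w*(j - w) (J(w, j) = (j - w)*w = w*(j - w))
S(h, r) = 54 + h + r
(8769 + S(10, -181)) + J(-125, -152) = (8769 + (54 + 10 - 181)) - 125*(-152 - 1*(-125)) = (8769 - 117) - 125*(-152 + 125) = 8652 - 125*(-27) = 8652 + 3375 = 12027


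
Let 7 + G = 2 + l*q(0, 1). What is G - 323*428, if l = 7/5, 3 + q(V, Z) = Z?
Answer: -691259/5 ≈ -1.3825e+5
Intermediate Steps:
q(V, Z) = -3 + Z
l = 7/5 (l = 7*(⅕) = 7/5 ≈ 1.4000)
G = -39/5 (G = -7 + (2 + 7*(-3 + 1)/5) = -7 + (2 + (7/5)*(-2)) = -7 + (2 - 14/5) = -7 - ⅘ = -39/5 ≈ -7.8000)
G - 323*428 = -39/5 - 323*428 = -39/5 - 138244 = -691259/5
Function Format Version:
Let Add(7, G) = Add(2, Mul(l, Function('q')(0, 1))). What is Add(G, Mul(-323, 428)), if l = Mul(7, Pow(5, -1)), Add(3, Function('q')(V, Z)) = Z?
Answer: Rational(-691259, 5) ≈ -1.3825e+5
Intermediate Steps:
Function('q')(V, Z) = Add(-3, Z)
l = Rational(7, 5) (l = Mul(7, Rational(1, 5)) = Rational(7, 5) ≈ 1.4000)
G = Rational(-39, 5) (G = Add(-7, Add(2, Mul(Rational(7, 5), Add(-3, 1)))) = Add(-7, Add(2, Mul(Rational(7, 5), -2))) = Add(-7, Add(2, Rational(-14, 5))) = Add(-7, Rational(-4, 5)) = Rational(-39, 5) ≈ -7.8000)
Add(G, Mul(-323, 428)) = Add(Rational(-39, 5), Mul(-323, 428)) = Add(Rational(-39, 5), -138244) = Rational(-691259, 5)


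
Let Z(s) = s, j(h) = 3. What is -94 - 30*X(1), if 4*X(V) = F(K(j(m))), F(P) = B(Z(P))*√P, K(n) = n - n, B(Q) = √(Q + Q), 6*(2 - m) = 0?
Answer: -94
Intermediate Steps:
m = 2 (m = 2 - ⅙*0 = 2 + 0 = 2)
B(Q) = √2*√Q (B(Q) = √(2*Q) = √2*√Q)
K(n) = 0
F(P) = P*√2 (F(P) = (√2*√P)*√P = P*√2)
X(V) = 0 (X(V) = (0*√2)/4 = (¼)*0 = 0)
-94 - 30*X(1) = -94 - 30*0 = -94 + 0 = -94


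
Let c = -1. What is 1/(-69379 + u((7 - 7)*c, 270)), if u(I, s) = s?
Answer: -1/69109 ≈ -1.4470e-5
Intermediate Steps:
1/(-69379 + u((7 - 7)*c, 270)) = 1/(-69379 + 270) = 1/(-69109) = -1/69109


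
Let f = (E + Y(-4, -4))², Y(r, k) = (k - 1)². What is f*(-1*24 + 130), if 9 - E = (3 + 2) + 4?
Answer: 66250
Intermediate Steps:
Y(r, k) = (-1 + k)²
E = 0 (E = 9 - ((3 + 2) + 4) = 9 - (5 + 4) = 9 - 1*9 = 9 - 9 = 0)
f = 625 (f = (0 + (-1 - 4)²)² = (0 + (-5)²)² = (0 + 25)² = 25² = 625)
f*(-1*24 + 130) = 625*(-1*24 + 130) = 625*(-24 + 130) = 625*106 = 66250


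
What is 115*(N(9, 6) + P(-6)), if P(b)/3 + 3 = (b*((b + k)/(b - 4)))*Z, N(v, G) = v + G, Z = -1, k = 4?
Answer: 1104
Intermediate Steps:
N(v, G) = G + v
P(b) = -9 - 3*b*(4 + b)/(-4 + b) (P(b) = -9 + 3*((b*((b + 4)/(b - 4)))*(-1)) = -9 + 3*((b*((4 + b)/(-4 + b)))*(-1)) = -9 + 3*((b*(4 + b)/(-4 + b))*(-1)) = -9 + 3*(-b*(4 + b)/(-4 + b)) = -9 - 3*b*(4 + b)/(-4 + b))
115*(N(9, 6) + P(-6)) = 115*((6 + 9) + 3*(12 - 1*(-6)**2 - 7*(-6))/(-4 - 6)) = 115*(15 + 3*(12 - 1*36 + 42)/(-10)) = 115*(15 + 3*(-1/10)*(12 - 36 + 42)) = 115*(15 + 3*(-1/10)*18) = 115*(15 - 27/5) = 115*(48/5) = 1104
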